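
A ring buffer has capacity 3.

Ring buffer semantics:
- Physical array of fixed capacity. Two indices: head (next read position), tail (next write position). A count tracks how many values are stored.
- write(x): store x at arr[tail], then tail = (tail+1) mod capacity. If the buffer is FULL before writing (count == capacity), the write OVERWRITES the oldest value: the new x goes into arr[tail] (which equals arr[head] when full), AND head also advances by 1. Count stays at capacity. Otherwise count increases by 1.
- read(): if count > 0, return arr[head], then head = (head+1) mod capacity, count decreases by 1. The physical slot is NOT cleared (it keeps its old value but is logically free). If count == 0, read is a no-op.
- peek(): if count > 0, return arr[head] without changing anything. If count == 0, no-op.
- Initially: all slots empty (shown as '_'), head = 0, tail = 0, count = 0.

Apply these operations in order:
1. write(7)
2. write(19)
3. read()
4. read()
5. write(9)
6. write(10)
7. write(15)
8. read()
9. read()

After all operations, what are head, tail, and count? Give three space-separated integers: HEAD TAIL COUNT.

Answer: 1 2 1

Derivation:
After op 1 (write(7)): arr=[7 _ _] head=0 tail=1 count=1
After op 2 (write(19)): arr=[7 19 _] head=0 tail=2 count=2
After op 3 (read()): arr=[7 19 _] head=1 tail=2 count=1
After op 4 (read()): arr=[7 19 _] head=2 tail=2 count=0
After op 5 (write(9)): arr=[7 19 9] head=2 tail=0 count=1
After op 6 (write(10)): arr=[10 19 9] head=2 tail=1 count=2
After op 7 (write(15)): arr=[10 15 9] head=2 tail=2 count=3
After op 8 (read()): arr=[10 15 9] head=0 tail=2 count=2
After op 9 (read()): arr=[10 15 9] head=1 tail=2 count=1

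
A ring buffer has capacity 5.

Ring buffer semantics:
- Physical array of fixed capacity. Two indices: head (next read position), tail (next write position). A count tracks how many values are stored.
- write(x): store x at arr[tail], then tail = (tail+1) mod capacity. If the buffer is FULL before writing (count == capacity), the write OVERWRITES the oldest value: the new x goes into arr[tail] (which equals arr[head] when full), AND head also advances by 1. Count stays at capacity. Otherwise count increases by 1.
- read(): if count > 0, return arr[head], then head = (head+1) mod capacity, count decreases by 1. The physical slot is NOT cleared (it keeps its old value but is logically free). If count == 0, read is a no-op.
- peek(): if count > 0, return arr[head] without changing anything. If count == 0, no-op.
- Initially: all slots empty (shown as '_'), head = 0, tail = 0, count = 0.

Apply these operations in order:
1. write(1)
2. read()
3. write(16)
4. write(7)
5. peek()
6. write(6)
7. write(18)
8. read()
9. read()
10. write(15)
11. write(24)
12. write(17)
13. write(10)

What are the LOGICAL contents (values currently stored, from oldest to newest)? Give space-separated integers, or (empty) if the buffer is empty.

After op 1 (write(1)): arr=[1 _ _ _ _] head=0 tail=1 count=1
After op 2 (read()): arr=[1 _ _ _ _] head=1 tail=1 count=0
After op 3 (write(16)): arr=[1 16 _ _ _] head=1 tail=2 count=1
After op 4 (write(7)): arr=[1 16 7 _ _] head=1 tail=3 count=2
After op 5 (peek()): arr=[1 16 7 _ _] head=1 tail=3 count=2
After op 6 (write(6)): arr=[1 16 7 6 _] head=1 tail=4 count=3
After op 7 (write(18)): arr=[1 16 7 6 18] head=1 tail=0 count=4
After op 8 (read()): arr=[1 16 7 6 18] head=2 tail=0 count=3
After op 9 (read()): arr=[1 16 7 6 18] head=3 tail=0 count=2
After op 10 (write(15)): arr=[15 16 7 6 18] head=3 tail=1 count=3
After op 11 (write(24)): arr=[15 24 7 6 18] head=3 tail=2 count=4
After op 12 (write(17)): arr=[15 24 17 6 18] head=3 tail=3 count=5
After op 13 (write(10)): arr=[15 24 17 10 18] head=4 tail=4 count=5

Answer: 18 15 24 17 10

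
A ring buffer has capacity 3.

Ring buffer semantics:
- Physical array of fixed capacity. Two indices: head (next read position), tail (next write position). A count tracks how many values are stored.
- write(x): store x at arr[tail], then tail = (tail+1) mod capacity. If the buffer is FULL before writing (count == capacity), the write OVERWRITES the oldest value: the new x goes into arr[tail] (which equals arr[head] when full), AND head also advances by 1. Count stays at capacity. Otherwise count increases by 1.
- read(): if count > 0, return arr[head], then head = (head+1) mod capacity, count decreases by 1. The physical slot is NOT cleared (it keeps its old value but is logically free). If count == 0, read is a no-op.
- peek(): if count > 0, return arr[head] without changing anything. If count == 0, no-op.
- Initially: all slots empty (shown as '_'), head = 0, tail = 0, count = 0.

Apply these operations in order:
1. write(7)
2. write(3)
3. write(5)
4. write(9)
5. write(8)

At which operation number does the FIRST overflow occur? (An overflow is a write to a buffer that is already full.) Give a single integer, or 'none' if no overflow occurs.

Answer: 4

Derivation:
After op 1 (write(7)): arr=[7 _ _] head=0 tail=1 count=1
After op 2 (write(3)): arr=[7 3 _] head=0 tail=2 count=2
After op 3 (write(5)): arr=[7 3 5] head=0 tail=0 count=3
After op 4 (write(9)): arr=[9 3 5] head=1 tail=1 count=3
After op 5 (write(8)): arr=[9 8 5] head=2 tail=2 count=3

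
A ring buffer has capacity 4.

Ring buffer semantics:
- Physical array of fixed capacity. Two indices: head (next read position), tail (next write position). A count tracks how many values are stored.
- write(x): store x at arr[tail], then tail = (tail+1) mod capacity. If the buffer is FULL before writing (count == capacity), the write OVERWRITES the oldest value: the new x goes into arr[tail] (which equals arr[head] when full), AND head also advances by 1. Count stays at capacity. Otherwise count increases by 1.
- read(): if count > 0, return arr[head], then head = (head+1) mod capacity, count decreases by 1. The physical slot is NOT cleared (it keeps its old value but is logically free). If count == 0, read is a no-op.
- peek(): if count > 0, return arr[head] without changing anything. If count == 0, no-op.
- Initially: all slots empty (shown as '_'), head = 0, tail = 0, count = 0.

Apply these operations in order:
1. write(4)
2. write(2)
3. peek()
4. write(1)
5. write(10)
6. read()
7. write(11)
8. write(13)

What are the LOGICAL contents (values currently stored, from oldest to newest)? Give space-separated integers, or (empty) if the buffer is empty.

Answer: 1 10 11 13

Derivation:
After op 1 (write(4)): arr=[4 _ _ _] head=0 tail=1 count=1
After op 2 (write(2)): arr=[4 2 _ _] head=0 tail=2 count=2
After op 3 (peek()): arr=[4 2 _ _] head=0 tail=2 count=2
After op 4 (write(1)): arr=[4 2 1 _] head=0 tail=3 count=3
After op 5 (write(10)): arr=[4 2 1 10] head=0 tail=0 count=4
After op 6 (read()): arr=[4 2 1 10] head=1 tail=0 count=3
After op 7 (write(11)): arr=[11 2 1 10] head=1 tail=1 count=4
After op 8 (write(13)): arr=[11 13 1 10] head=2 tail=2 count=4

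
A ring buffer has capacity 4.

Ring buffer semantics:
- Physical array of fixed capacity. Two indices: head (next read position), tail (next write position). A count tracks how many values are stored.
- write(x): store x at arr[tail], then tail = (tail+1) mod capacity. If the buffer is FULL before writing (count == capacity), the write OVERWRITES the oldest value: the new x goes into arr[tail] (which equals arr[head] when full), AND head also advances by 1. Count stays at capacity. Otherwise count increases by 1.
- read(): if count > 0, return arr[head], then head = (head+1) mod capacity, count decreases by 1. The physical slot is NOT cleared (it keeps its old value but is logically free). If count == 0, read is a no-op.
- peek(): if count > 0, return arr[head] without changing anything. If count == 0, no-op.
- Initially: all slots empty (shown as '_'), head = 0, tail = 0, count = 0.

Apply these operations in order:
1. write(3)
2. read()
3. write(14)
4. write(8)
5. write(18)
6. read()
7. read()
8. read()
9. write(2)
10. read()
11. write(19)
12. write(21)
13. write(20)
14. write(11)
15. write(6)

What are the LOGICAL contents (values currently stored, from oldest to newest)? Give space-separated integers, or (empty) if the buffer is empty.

After op 1 (write(3)): arr=[3 _ _ _] head=0 tail=1 count=1
After op 2 (read()): arr=[3 _ _ _] head=1 tail=1 count=0
After op 3 (write(14)): arr=[3 14 _ _] head=1 tail=2 count=1
After op 4 (write(8)): arr=[3 14 8 _] head=1 tail=3 count=2
After op 5 (write(18)): arr=[3 14 8 18] head=1 tail=0 count=3
After op 6 (read()): arr=[3 14 8 18] head=2 tail=0 count=2
After op 7 (read()): arr=[3 14 8 18] head=3 tail=0 count=1
After op 8 (read()): arr=[3 14 8 18] head=0 tail=0 count=0
After op 9 (write(2)): arr=[2 14 8 18] head=0 tail=1 count=1
After op 10 (read()): arr=[2 14 8 18] head=1 tail=1 count=0
After op 11 (write(19)): arr=[2 19 8 18] head=1 tail=2 count=1
After op 12 (write(21)): arr=[2 19 21 18] head=1 tail=3 count=2
After op 13 (write(20)): arr=[2 19 21 20] head=1 tail=0 count=3
After op 14 (write(11)): arr=[11 19 21 20] head=1 tail=1 count=4
After op 15 (write(6)): arr=[11 6 21 20] head=2 tail=2 count=4

Answer: 21 20 11 6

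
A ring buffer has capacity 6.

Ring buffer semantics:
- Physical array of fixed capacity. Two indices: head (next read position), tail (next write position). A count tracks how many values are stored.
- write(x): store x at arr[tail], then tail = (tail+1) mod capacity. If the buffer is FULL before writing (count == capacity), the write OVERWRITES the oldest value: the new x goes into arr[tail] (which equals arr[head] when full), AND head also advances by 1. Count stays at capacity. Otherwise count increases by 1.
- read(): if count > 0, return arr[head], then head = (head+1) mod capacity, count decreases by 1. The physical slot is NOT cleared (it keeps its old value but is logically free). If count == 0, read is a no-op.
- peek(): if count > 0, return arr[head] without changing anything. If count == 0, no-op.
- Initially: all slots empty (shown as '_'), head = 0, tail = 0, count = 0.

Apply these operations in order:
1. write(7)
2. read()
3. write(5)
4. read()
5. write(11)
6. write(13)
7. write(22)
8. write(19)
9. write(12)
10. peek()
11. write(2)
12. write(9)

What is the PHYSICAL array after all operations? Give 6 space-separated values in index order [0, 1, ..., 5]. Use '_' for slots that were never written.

After op 1 (write(7)): arr=[7 _ _ _ _ _] head=0 tail=1 count=1
After op 2 (read()): arr=[7 _ _ _ _ _] head=1 tail=1 count=0
After op 3 (write(5)): arr=[7 5 _ _ _ _] head=1 tail=2 count=1
After op 4 (read()): arr=[7 5 _ _ _ _] head=2 tail=2 count=0
After op 5 (write(11)): arr=[7 5 11 _ _ _] head=2 tail=3 count=1
After op 6 (write(13)): arr=[7 5 11 13 _ _] head=2 tail=4 count=2
After op 7 (write(22)): arr=[7 5 11 13 22 _] head=2 tail=5 count=3
After op 8 (write(19)): arr=[7 5 11 13 22 19] head=2 tail=0 count=4
After op 9 (write(12)): arr=[12 5 11 13 22 19] head=2 tail=1 count=5
After op 10 (peek()): arr=[12 5 11 13 22 19] head=2 tail=1 count=5
After op 11 (write(2)): arr=[12 2 11 13 22 19] head=2 tail=2 count=6
After op 12 (write(9)): arr=[12 2 9 13 22 19] head=3 tail=3 count=6

Answer: 12 2 9 13 22 19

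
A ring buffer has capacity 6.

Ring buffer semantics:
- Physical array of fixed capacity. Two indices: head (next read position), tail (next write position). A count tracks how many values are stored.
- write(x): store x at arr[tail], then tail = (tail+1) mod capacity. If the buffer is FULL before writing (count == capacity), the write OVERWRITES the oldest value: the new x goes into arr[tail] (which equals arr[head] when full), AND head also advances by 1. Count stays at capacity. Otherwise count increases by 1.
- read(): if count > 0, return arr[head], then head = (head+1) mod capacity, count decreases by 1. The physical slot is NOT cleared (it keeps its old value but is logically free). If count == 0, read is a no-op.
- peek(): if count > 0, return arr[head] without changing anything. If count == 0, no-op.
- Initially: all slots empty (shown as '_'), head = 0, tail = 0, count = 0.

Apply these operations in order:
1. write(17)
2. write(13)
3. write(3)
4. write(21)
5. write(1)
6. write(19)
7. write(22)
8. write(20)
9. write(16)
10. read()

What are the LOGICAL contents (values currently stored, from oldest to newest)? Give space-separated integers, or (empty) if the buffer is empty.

Answer: 1 19 22 20 16

Derivation:
After op 1 (write(17)): arr=[17 _ _ _ _ _] head=0 tail=1 count=1
After op 2 (write(13)): arr=[17 13 _ _ _ _] head=0 tail=2 count=2
After op 3 (write(3)): arr=[17 13 3 _ _ _] head=0 tail=3 count=3
After op 4 (write(21)): arr=[17 13 3 21 _ _] head=0 tail=4 count=4
After op 5 (write(1)): arr=[17 13 3 21 1 _] head=0 tail=5 count=5
After op 6 (write(19)): arr=[17 13 3 21 1 19] head=0 tail=0 count=6
After op 7 (write(22)): arr=[22 13 3 21 1 19] head=1 tail=1 count=6
After op 8 (write(20)): arr=[22 20 3 21 1 19] head=2 tail=2 count=6
After op 9 (write(16)): arr=[22 20 16 21 1 19] head=3 tail=3 count=6
After op 10 (read()): arr=[22 20 16 21 1 19] head=4 tail=3 count=5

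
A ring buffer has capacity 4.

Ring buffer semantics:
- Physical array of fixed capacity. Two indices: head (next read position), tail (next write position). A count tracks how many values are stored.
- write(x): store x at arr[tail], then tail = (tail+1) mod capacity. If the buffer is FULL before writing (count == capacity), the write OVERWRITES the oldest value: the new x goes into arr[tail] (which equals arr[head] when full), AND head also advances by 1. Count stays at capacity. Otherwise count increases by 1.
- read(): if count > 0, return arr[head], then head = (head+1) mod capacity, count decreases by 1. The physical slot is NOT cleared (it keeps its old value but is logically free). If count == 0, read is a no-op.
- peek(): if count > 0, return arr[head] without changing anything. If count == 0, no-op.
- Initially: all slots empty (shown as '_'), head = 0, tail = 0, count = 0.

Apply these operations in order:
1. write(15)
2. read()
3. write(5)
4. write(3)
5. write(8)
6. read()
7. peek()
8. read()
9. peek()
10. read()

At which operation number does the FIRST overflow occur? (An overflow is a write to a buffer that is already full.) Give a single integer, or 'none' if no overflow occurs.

After op 1 (write(15)): arr=[15 _ _ _] head=0 tail=1 count=1
After op 2 (read()): arr=[15 _ _ _] head=1 tail=1 count=0
After op 3 (write(5)): arr=[15 5 _ _] head=1 tail=2 count=1
After op 4 (write(3)): arr=[15 5 3 _] head=1 tail=3 count=2
After op 5 (write(8)): arr=[15 5 3 8] head=1 tail=0 count=3
After op 6 (read()): arr=[15 5 3 8] head=2 tail=0 count=2
After op 7 (peek()): arr=[15 5 3 8] head=2 tail=0 count=2
After op 8 (read()): arr=[15 5 3 8] head=3 tail=0 count=1
After op 9 (peek()): arr=[15 5 3 8] head=3 tail=0 count=1
After op 10 (read()): arr=[15 5 3 8] head=0 tail=0 count=0

Answer: none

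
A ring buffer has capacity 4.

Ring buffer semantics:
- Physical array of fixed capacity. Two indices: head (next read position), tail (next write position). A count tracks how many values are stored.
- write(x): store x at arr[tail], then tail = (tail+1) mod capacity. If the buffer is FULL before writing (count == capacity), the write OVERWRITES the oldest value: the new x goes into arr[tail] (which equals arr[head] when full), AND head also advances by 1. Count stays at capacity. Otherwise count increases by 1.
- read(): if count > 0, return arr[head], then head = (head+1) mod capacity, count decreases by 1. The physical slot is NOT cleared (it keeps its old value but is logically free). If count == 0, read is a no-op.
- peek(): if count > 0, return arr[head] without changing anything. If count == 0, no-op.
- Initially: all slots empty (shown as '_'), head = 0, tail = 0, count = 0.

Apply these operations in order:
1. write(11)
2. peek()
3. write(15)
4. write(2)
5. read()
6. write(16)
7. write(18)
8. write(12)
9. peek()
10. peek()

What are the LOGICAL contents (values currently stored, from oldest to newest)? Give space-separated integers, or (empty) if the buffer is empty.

Answer: 2 16 18 12

Derivation:
After op 1 (write(11)): arr=[11 _ _ _] head=0 tail=1 count=1
After op 2 (peek()): arr=[11 _ _ _] head=0 tail=1 count=1
After op 3 (write(15)): arr=[11 15 _ _] head=0 tail=2 count=2
After op 4 (write(2)): arr=[11 15 2 _] head=0 tail=3 count=3
After op 5 (read()): arr=[11 15 2 _] head=1 tail=3 count=2
After op 6 (write(16)): arr=[11 15 2 16] head=1 tail=0 count=3
After op 7 (write(18)): arr=[18 15 2 16] head=1 tail=1 count=4
After op 8 (write(12)): arr=[18 12 2 16] head=2 tail=2 count=4
After op 9 (peek()): arr=[18 12 2 16] head=2 tail=2 count=4
After op 10 (peek()): arr=[18 12 2 16] head=2 tail=2 count=4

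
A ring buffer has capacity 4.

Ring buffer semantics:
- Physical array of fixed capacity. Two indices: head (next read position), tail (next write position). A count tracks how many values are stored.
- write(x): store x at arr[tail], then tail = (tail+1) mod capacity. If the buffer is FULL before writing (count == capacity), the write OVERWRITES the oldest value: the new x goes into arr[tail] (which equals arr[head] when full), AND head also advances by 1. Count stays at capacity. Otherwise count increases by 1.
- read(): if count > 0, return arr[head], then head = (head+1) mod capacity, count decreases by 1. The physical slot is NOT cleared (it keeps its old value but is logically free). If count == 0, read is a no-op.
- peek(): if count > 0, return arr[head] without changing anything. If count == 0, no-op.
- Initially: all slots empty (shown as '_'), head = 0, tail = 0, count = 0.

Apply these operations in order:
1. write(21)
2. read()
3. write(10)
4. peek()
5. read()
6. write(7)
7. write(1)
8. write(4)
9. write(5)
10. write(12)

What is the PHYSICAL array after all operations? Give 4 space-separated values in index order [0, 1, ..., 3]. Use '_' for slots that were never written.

Answer: 4 5 12 1

Derivation:
After op 1 (write(21)): arr=[21 _ _ _] head=0 tail=1 count=1
After op 2 (read()): arr=[21 _ _ _] head=1 tail=1 count=0
After op 3 (write(10)): arr=[21 10 _ _] head=1 tail=2 count=1
After op 4 (peek()): arr=[21 10 _ _] head=1 tail=2 count=1
After op 5 (read()): arr=[21 10 _ _] head=2 tail=2 count=0
After op 6 (write(7)): arr=[21 10 7 _] head=2 tail=3 count=1
After op 7 (write(1)): arr=[21 10 7 1] head=2 tail=0 count=2
After op 8 (write(4)): arr=[4 10 7 1] head=2 tail=1 count=3
After op 9 (write(5)): arr=[4 5 7 1] head=2 tail=2 count=4
After op 10 (write(12)): arr=[4 5 12 1] head=3 tail=3 count=4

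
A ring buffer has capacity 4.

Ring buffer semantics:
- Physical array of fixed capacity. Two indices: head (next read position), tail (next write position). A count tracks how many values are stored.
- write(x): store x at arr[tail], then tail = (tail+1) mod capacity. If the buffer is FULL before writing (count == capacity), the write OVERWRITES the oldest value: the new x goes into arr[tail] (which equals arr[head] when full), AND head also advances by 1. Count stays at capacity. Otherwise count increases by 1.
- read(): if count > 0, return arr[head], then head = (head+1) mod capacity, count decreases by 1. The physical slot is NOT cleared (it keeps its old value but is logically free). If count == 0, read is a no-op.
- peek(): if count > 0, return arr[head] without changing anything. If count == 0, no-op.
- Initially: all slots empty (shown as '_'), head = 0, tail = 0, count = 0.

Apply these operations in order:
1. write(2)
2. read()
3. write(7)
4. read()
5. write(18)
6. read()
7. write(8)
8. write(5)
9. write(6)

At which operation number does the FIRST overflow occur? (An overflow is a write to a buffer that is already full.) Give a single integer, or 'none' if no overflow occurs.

Answer: none

Derivation:
After op 1 (write(2)): arr=[2 _ _ _] head=0 tail=1 count=1
After op 2 (read()): arr=[2 _ _ _] head=1 tail=1 count=0
After op 3 (write(7)): arr=[2 7 _ _] head=1 tail=2 count=1
After op 4 (read()): arr=[2 7 _ _] head=2 tail=2 count=0
After op 5 (write(18)): arr=[2 7 18 _] head=2 tail=3 count=1
After op 6 (read()): arr=[2 7 18 _] head=3 tail=3 count=0
After op 7 (write(8)): arr=[2 7 18 8] head=3 tail=0 count=1
After op 8 (write(5)): arr=[5 7 18 8] head=3 tail=1 count=2
After op 9 (write(6)): arr=[5 6 18 8] head=3 tail=2 count=3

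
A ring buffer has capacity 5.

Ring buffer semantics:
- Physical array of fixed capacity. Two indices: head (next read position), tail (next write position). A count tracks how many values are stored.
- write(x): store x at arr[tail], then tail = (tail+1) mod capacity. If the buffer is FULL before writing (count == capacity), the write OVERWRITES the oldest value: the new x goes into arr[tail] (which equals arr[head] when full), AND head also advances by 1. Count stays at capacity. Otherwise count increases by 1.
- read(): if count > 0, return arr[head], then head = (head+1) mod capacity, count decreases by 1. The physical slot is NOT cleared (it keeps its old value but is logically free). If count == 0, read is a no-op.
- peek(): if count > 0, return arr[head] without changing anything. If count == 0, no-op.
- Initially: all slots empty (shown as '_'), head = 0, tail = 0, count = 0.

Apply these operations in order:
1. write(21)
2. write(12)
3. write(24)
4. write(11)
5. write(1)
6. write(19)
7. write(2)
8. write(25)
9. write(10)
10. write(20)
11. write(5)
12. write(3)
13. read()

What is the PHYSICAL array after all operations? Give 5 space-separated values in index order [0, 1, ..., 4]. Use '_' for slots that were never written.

After op 1 (write(21)): arr=[21 _ _ _ _] head=0 tail=1 count=1
After op 2 (write(12)): arr=[21 12 _ _ _] head=0 tail=2 count=2
After op 3 (write(24)): arr=[21 12 24 _ _] head=0 tail=3 count=3
After op 4 (write(11)): arr=[21 12 24 11 _] head=0 tail=4 count=4
After op 5 (write(1)): arr=[21 12 24 11 1] head=0 tail=0 count=5
After op 6 (write(19)): arr=[19 12 24 11 1] head=1 tail=1 count=5
After op 7 (write(2)): arr=[19 2 24 11 1] head=2 tail=2 count=5
After op 8 (write(25)): arr=[19 2 25 11 1] head=3 tail=3 count=5
After op 9 (write(10)): arr=[19 2 25 10 1] head=4 tail=4 count=5
After op 10 (write(20)): arr=[19 2 25 10 20] head=0 tail=0 count=5
After op 11 (write(5)): arr=[5 2 25 10 20] head=1 tail=1 count=5
After op 12 (write(3)): arr=[5 3 25 10 20] head=2 tail=2 count=5
After op 13 (read()): arr=[5 3 25 10 20] head=3 tail=2 count=4

Answer: 5 3 25 10 20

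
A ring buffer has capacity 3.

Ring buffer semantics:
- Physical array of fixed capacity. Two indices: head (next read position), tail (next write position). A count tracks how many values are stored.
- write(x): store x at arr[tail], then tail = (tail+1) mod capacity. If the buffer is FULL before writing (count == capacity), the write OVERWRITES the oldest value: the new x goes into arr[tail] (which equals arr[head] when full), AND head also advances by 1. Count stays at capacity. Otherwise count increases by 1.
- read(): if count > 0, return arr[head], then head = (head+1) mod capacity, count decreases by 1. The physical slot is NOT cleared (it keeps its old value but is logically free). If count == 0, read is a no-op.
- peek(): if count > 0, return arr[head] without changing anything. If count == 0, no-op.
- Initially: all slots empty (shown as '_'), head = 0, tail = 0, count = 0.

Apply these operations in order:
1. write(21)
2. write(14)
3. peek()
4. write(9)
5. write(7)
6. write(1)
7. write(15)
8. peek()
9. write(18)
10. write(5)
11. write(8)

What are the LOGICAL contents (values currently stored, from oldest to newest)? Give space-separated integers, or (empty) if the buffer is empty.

After op 1 (write(21)): arr=[21 _ _] head=0 tail=1 count=1
After op 2 (write(14)): arr=[21 14 _] head=0 tail=2 count=2
After op 3 (peek()): arr=[21 14 _] head=0 tail=2 count=2
After op 4 (write(9)): arr=[21 14 9] head=0 tail=0 count=3
After op 5 (write(7)): arr=[7 14 9] head=1 tail=1 count=3
After op 6 (write(1)): arr=[7 1 9] head=2 tail=2 count=3
After op 7 (write(15)): arr=[7 1 15] head=0 tail=0 count=3
After op 8 (peek()): arr=[7 1 15] head=0 tail=0 count=3
After op 9 (write(18)): arr=[18 1 15] head=1 tail=1 count=3
After op 10 (write(5)): arr=[18 5 15] head=2 tail=2 count=3
After op 11 (write(8)): arr=[18 5 8] head=0 tail=0 count=3

Answer: 18 5 8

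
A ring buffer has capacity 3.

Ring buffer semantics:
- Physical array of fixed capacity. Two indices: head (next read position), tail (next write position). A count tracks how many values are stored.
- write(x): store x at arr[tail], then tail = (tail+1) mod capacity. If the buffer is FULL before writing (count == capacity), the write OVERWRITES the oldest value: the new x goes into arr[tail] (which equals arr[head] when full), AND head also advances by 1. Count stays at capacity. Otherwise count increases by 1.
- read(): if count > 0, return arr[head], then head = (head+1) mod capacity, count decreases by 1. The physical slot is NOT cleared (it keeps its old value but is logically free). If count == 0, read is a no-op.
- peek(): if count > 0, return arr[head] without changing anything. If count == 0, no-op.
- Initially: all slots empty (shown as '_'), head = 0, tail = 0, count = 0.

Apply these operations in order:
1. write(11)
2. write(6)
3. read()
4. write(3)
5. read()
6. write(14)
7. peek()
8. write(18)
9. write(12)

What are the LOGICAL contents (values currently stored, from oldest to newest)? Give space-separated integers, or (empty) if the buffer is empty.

After op 1 (write(11)): arr=[11 _ _] head=0 tail=1 count=1
After op 2 (write(6)): arr=[11 6 _] head=0 tail=2 count=2
After op 3 (read()): arr=[11 6 _] head=1 tail=2 count=1
After op 4 (write(3)): arr=[11 6 3] head=1 tail=0 count=2
After op 5 (read()): arr=[11 6 3] head=2 tail=0 count=1
After op 6 (write(14)): arr=[14 6 3] head=2 tail=1 count=2
After op 7 (peek()): arr=[14 6 3] head=2 tail=1 count=2
After op 8 (write(18)): arr=[14 18 3] head=2 tail=2 count=3
After op 9 (write(12)): arr=[14 18 12] head=0 tail=0 count=3

Answer: 14 18 12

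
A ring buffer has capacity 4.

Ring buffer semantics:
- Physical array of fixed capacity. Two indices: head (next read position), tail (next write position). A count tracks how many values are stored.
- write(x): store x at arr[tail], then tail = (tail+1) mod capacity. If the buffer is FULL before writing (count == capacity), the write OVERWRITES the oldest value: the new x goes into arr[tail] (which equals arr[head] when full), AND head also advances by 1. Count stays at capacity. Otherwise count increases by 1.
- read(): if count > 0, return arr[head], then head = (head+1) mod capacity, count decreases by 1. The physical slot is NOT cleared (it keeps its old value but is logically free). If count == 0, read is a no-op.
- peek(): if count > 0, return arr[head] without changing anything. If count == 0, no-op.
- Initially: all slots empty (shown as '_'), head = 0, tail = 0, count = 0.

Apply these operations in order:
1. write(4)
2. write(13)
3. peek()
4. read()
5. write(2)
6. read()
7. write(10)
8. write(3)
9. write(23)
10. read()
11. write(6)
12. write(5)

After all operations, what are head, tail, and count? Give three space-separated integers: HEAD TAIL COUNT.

After op 1 (write(4)): arr=[4 _ _ _] head=0 tail=1 count=1
After op 2 (write(13)): arr=[4 13 _ _] head=0 tail=2 count=2
After op 3 (peek()): arr=[4 13 _ _] head=0 tail=2 count=2
After op 4 (read()): arr=[4 13 _ _] head=1 tail=2 count=1
After op 5 (write(2)): arr=[4 13 2 _] head=1 tail=3 count=2
After op 6 (read()): arr=[4 13 2 _] head=2 tail=3 count=1
After op 7 (write(10)): arr=[4 13 2 10] head=2 tail=0 count=2
After op 8 (write(3)): arr=[3 13 2 10] head=2 tail=1 count=3
After op 9 (write(23)): arr=[3 23 2 10] head=2 tail=2 count=4
After op 10 (read()): arr=[3 23 2 10] head=3 tail=2 count=3
After op 11 (write(6)): arr=[3 23 6 10] head=3 tail=3 count=4
After op 12 (write(5)): arr=[3 23 6 5] head=0 tail=0 count=4

Answer: 0 0 4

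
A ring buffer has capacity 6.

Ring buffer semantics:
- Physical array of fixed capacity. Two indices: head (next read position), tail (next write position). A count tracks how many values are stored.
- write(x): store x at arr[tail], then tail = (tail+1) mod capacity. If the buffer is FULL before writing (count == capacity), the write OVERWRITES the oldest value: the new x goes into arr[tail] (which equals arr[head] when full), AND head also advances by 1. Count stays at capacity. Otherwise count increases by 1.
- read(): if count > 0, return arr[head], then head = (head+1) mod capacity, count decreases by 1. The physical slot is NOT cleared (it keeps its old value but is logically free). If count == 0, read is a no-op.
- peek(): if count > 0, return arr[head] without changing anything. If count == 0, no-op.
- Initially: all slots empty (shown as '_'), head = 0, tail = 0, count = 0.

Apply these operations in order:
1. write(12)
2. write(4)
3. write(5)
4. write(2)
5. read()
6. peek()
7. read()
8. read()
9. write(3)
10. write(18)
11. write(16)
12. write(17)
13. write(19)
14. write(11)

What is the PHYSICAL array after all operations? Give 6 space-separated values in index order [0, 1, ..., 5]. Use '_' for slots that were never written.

Answer: 16 17 19 11 3 18

Derivation:
After op 1 (write(12)): arr=[12 _ _ _ _ _] head=0 tail=1 count=1
After op 2 (write(4)): arr=[12 4 _ _ _ _] head=0 tail=2 count=2
After op 3 (write(5)): arr=[12 4 5 _ _ _] head=0 tail=3 count=3
After op 4 (write(2)): arr=[12 4 5 2 _ _] head=0 tail=4 count=4
After op 5 (read()): arr=[12 4 5 2 _ _] head=1 tail=4 count=3
After op 6 (peek()): arr=[12 4 5 2 _ _] head=1 tail=4 count=3
After op 7 (read()): arr=[12 4 5 2 _ _] head=2 tail=4 count=2
After op 8 (read()): arr=[12 4 5 2 _ _] head=3 tail=4 count=1
After op 9 (write(3)): arr=[12 4 5 2 3 _] head=3 tail=5 count=2
After op 10 (write(18)): arr=[12 4 5 2 3 18] head=3 tail=0 count=3
After op 11 (write(16)): arr=[16 4 5 2 3 18] head=3 tail=1 count=4
After op 12 (write(17)): arr=[16 17 5 2 3 18] head=3 tail=2 count=5
After op 13 (write(19)): arr=[16 17 19 2 3 18] head=3 tail=3 count=6
After op 14 (write(11)): arr=[16 17 19 11 3 18] head=4 tail=4 count=6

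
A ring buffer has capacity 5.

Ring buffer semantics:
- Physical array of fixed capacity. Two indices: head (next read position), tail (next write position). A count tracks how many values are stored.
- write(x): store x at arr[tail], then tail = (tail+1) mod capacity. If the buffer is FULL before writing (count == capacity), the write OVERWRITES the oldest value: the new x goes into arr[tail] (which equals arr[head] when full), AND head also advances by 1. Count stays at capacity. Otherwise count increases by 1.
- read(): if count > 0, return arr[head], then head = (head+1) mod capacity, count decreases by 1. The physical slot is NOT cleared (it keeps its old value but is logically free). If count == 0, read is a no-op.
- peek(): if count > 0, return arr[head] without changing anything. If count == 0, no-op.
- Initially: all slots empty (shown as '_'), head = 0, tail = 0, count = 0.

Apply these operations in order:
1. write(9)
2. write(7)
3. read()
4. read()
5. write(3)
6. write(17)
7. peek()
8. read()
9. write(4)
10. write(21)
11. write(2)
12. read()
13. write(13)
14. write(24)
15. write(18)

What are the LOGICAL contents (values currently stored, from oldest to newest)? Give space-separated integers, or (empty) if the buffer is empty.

After op 1 (write(9)): arr=[9 _ _ _ _] head=0 tail=1 count=1
After op 2 (write(7)): arr=[9 7 _ _ _] head=0 tail=2 count=2
After op 3 (read()): arr=[9 7 _ _ _] head=1 tail=2 count=1
After op 4 (read()): arr=[9 7 _ _ _] head=2 tail=2 count=0
After op 5 (write(3)): arr=[9 7 3 _ _] head=2 tail=3 count=1
After op 6 (write(17)): arr=[9 7 3 17 _] head=2 tail=4 count=2
After op 7 (peek()): arr=[9 7 3 17 _] head=2 tail=4 count=2
After op 8 (read()): arr=[9 7 3 17 _] head=3 tail=4 count=1
After op 9 (write(4)): arr=[9 7 3 17 4] head=3 tail=0 count=2
After op 10 (write(21)): arr=[21 7 3 17 4] head=3 tail=1 count=3
After op 11 (write(2)): arr=[21 2 3 17 4] head=3 tail=2 count=4
After op 12 (read()): arr=[21 2 3 17 4] head=4 tail=2 count=3
After op 13 (write(13)): arr=[21 2 13 17 4] head=4 tail=3 count=4
After op 14 (write(24)): arr=[21 2 13 24 4] head=4 tail=4 count=5
After op 15 (write(18)): arr=[21 2 13 24 18] head=0 tail=0 count=5

Answer: 21 2 13 24 18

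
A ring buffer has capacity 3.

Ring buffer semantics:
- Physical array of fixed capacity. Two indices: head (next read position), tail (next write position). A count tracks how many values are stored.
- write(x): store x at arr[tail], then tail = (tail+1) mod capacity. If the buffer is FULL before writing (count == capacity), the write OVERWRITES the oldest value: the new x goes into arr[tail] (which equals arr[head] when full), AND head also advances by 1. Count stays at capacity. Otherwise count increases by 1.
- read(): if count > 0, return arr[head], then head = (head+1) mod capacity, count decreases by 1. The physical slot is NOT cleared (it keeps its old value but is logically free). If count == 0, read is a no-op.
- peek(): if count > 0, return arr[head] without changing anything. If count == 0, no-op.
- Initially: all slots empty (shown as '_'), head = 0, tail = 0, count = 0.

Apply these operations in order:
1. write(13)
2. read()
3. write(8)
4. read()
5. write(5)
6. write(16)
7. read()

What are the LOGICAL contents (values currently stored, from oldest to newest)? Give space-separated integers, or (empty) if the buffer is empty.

Answer: 16

Derivation:
After op 1 (write(13)): arr=[13 _ _] head=0 tail=1 count=1
After op 2 (read()): arr=[13 _ _] head=1 tail=1 count=0
After op 3 (write(8)): arr=[13 8 _] head=1 tail=2 count=1
After op 4 (read()): arr=[13 8 _] head=2 tail=2 count=0
After op 5 (write(5)): arr=[13 8 5] head=2 tail=0 count=1
After op 6 (write(16)): arr=[16 8 5] head=2 tail=1 count=2
After op 7 (read()): arr=[16 8 5] head=0 tail=1 count=1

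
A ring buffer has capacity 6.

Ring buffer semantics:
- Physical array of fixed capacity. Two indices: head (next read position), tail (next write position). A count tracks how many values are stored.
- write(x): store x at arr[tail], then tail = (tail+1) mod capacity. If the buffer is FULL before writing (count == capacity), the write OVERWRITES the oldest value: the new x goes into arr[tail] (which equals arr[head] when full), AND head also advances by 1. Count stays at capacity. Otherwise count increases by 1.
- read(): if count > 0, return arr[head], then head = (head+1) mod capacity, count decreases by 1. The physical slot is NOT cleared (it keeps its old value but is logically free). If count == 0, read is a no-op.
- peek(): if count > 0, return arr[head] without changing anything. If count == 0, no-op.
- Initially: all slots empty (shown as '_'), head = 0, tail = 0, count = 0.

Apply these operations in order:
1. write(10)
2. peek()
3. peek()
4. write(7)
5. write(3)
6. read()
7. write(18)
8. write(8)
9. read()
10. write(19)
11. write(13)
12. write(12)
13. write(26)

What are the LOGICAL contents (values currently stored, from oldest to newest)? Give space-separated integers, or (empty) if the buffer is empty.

After op 1 (write(10)): arr=[10 _ _ _ _ _] head=0 tail=1 count=1
After op 2 (peek()): arr=[10 _ _ _ _ _] head=0 tail=1 count=1
After op 3 (peek()): arr=[10 _ _ _ _ _] head=0 tail=1 count=1
After op 4 (write(7)): arr=[10 7 _ _ _ _] head=0 tail=2 count=2
After op 5 (write(3)): arr=[10 7 3 _ _ _] head=0 tail=3 count=3
After op 6 (read()): arr=[10 7 3 _ _ _] head=1 tail=3 count=2
After op 7 (write(18)): arr=[10 7 3 18 _ _] head=1 tail=4 count=3
After op 8 (write(8)): arr=[10 7 3 18 8 _] head=1 tail=5 count=4
After op 9 (read()): arr=[10 7 3 18 8 _] head=2 tail=5 count=3
After op 10 (write(19)): arr=[10 7 3 18 8 19] head=2 tail=0 count=4
After op 11 (write(13)): arr=[13 7 3 18 8 19] head=2 tail=1 count=5
After op 12 (write(12)): arr=[13 12 3 18 8 19] head=2 tail=2 count=6
After op 13 (write(26)): arr=[13 12 26 18 8 19] head=3 tail=3 count=6

Answer: 18 8 19 13 12 26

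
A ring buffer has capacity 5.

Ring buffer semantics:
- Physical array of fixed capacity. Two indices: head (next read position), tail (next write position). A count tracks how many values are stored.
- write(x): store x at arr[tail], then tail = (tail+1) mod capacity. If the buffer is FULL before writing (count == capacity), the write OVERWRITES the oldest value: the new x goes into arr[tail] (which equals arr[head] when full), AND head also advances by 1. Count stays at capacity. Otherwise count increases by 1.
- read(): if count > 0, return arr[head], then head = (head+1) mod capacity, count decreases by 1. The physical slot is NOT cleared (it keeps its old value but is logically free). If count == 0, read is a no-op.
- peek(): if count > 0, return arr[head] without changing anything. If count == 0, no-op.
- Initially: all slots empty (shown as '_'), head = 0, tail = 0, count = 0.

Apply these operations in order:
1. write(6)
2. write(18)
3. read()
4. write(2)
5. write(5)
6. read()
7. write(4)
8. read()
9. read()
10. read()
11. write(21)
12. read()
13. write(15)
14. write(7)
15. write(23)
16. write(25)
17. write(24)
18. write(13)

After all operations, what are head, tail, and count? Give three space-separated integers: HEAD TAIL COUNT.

Answer: 2 2 5

Derivation:
After op 1 (write(6)): arr=[6 _ _ _ _] head=0 tail=1 count=1
After op 2 (write(18)): arr=[6 18 _ _ _] head=0 tail=2 count=2
After op 3 (read()): arr=[6 18 _ _ _] head=1 tail=2 count=1
After op 4 (write(2)): arr=[6 18 2 _ _] head=1 tail=3 count=2
After op 5 (write(5)): arr=[6 18 2 5 _] head=1 tail=4 count=3
After op 6 (read()): arr=[6 18 2 5 _] head=2 tail=4 count=2
After op 7 (write(4)): arr=[6 18 2 5 4] head=2 tail=0 count=3
After op 8 (read()): arr=[6 18 2 5 4] head=3 tail=0 count=2
After op 9 (read()): arr=[6 18 2 5 4] head=4 tail=0 count=1
After op 10 (read()): arr=[6 18 2 5 4] head=0 tail=0 count=0
After op 11 (write(21)): arr=[21 18 2 5 4] head=0 tail=1 count=1
After op 12 (read()): arr=[21 18 2 5 4] head=1 tail=1 count=0
After op 13 (write(15)): arr=[21 15 2 5 4] head=1 tail=2 count=1
After op 14 (write(7)): arr=[21 15 7 5 4] head=1 tail=3 count=2
After op 15 (write(23)): arr=[21 15 7 23 4] head=1 tail=4 count=3
After op 16 (write(25)): arr=[21 15 7 23 25] head=1 tail=0 count=4
After op 17 (write(24)): arr=[24 15 7 23 25] head=1 tail=1 count=5
After op 18 (write(13)): arr=[24 13 7 23 25] head=2 tail=2 count=5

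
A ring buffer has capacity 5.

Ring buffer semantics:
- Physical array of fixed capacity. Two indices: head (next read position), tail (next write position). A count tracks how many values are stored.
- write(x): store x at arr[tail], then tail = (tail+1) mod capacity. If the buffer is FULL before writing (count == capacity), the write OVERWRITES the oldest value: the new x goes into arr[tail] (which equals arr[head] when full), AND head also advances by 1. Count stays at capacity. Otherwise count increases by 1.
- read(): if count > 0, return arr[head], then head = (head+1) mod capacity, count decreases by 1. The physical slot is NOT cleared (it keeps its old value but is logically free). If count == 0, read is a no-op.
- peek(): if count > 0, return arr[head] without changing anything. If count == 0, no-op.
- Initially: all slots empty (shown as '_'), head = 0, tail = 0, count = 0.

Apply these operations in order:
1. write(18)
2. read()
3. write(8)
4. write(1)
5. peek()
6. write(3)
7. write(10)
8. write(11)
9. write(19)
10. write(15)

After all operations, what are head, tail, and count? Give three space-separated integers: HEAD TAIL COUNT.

Answer: 3 3 5

Derivation:
After op 1 (write(18)): arr=[18 _ _ _ _] head=0 tail=1 count=1
After op 2 (read()): arr=[18 _ _ _ _] head=1 tail=1 count=0
After op 3 (write(8)): arr=[18 8 _ _ _] head=1 tail=2 count=1
After op 4 (write(1)): arr=[18 8 1 _ _] head=1 tail=3 count=2
After op 5 (peek()): arr=[18 8 1 _ _] head=1 tail=3 count=2
After op 6 (write(3)): arr=[18 8 1 3 _] head=1 tail=4 count=3
After op 7 (write(10)): arr=[18 8 1 3 10] head=1 tail=0 count=4
After op 8 (write(11)): arr=[11 8 1 3 10] head=1 tail=1 count=5
After op 9 (write(19)): arr=[11 19 1 3 10] head=2 tail=2 count=5
After op 10 (write(15)): arr=[11 19 15 3 10] head=3 tail=3 count=5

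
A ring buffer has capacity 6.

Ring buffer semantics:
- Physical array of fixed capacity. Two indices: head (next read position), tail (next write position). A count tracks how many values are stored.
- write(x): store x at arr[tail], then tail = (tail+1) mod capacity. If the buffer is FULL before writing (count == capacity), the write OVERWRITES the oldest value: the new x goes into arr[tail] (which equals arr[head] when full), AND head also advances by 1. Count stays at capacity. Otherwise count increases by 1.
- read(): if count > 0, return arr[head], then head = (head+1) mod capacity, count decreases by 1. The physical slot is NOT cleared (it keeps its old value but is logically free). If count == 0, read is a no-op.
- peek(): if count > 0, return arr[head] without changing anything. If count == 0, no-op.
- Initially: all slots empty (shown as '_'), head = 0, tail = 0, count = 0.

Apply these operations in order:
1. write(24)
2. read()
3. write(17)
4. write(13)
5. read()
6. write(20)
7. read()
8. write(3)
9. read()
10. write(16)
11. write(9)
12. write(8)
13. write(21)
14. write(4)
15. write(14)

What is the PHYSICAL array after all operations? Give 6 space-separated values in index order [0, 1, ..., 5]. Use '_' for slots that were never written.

After op 1 (write(24)): arr=[24 _ _ _ _ _] head=0 tail=1 count=1
After op 2 (read()): arr=[24 _ _ _ _ _] head=1 tail=1 count=0
After op 3 (write(17)): arr=[24 17 _ _ _ _] head=1 tail=2 count=1
After op 4 (write(13)): arr=[24 17 13 _ _ _] head=1 tail=3 count=2
After op 5 (read()): arr=[24 17 13 _ _ _] head=2 tail=3 count=1
After op 6 (write(20)): arr=[24 17 13 20 _ _] head=2 tail=4 count=2
After op 7 (read()): arr=[24 17 13 20 _ _] head=3 tail=4 count=1
After op 8 (write(3)): arr=[24 17 13 20 3 _] head=3 tail=5 count=2
After op 9 (read()): arr=[24 17 13 20 3 _] head=4 tail=5 count=1
After op 10 (write(16)): arr=[24 17 13 20 3 16] head=4 tail=0 count=2
After op 11 (write(9)): arr=[9 17 13 20 3 16] head=4 tail=1 count=3
After op 12 (write(8)): arr=[9 8 13 20 3 16] head=4 tail=2 count=4
After op 13 (write(21)): arr=[9 8 21 20 3 16] head=4 tail=3 count=5
After op 14 (write(4)): arr=[9 8 21 4 3 16] head=4 tail=4 count=6
After op 15 (write(14)): arr=[9 8 21 4 14 16] head=5 tail=5 count=6

Answer: 9 8 21 4 14 16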